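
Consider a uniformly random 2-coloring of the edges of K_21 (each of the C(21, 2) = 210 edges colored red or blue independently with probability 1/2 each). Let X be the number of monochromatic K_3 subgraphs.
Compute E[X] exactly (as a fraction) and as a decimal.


Let X = Σ_S X_S over the C(21, 3) = 1330 subsets S of size 3, where X_S = 1 if the K_3 on S is monochromatic.
For a fixed S, the K_3 on S has C(3, 2) = 3 edges. P[all 3 edges red] = (1/2)^3, and likewise for blue, so P[monochromatic] = 2·(1/2)^3 = 2^{1 − 3} = 1/4.
By linearity of expectation: E[X] = C(21, 3) · 2^{1 − 3} = 1330 · 1/4 = 665/2.
Numerically: E[X] ≈ 332.5000.

E[X] = C(21,3)·2^(1−C(3,2)) = 665/2 ≈ 332.5000.


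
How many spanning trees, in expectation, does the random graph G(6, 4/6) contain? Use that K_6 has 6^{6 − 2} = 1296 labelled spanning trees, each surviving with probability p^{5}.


K_6 has 6^{6 − 2} = 1296 labelled spanning trees.
For each such spanning tree H, let X_H = 1 if all 5 edges of H are present in G. Then P[X_H = 1] = p^{5} = (2/3)^{5} = 32/243.
By linearity of expectation: E[X] = Σ_H E[X_H] = 1296 · p^{5} = 1296 · 32/243 = 512/3.
Numerically: E[X] ≈ 170.67.

E[X] = 1296 · (2/3)^{5} = 512/3 ≈ 170.67.


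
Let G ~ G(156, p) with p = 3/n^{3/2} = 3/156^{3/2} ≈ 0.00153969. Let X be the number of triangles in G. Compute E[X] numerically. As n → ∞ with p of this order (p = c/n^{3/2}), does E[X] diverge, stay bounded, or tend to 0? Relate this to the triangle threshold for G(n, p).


Number of potential triangles: C(156, 3) = 620620.
Each occurs with probability p³ ≈ (0.00153969)³ ≈ 3.65008579e-09.
By linearity: E[X] = C(156, 3)·p³ ≈ 620620 · 3.65008579e-09 ≈ 0.002265.
Since α = 3/2 > 1, p = c/n^{3/2} = o(1/n) is below the triangle threshold p ~ 1/n. Asymptotically E[X] ~ (c³/6)·n^{3(1−α)} = (3³/6)·n^{-1.5} → 0, so by Markov's inequality G has no triangles w.h.p.

E[X] ≈ 0.002265; in regime p = Θ(1/n^{3/2}) E[X] tends to 0 (below the triangle threshold p ~ 1/n).


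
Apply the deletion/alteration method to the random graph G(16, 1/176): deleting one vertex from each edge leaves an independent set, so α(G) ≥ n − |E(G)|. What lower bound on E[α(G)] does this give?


E[|E(G)|] = C(16, 2)·p = 120 · (1/176) = 15/22.
E[α(G)] ≥ n − E[|E(G)|] = 16 − 15/22 = 337/22.
Numerically: ≈ 15.3182.
(This is only a lower bound; the true E[α(G)] may be larger.)

E[α(G)] ≥ 337/22 ≈ 15.3182.


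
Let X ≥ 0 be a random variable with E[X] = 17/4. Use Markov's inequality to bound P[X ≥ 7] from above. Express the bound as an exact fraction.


μ = E[X] = 17/4, a = 7.
Markov: P[X ≥ 7] ≤ μ/a = (17/4)/7 = 17/28.
Numerically: ≈ 0.607.
(Since a = 7 > μ = 4.250, the bound 17/28 is < 1 and informative.)

P[X ≥ 7] ≤ 17/28 ≈ 0.607.


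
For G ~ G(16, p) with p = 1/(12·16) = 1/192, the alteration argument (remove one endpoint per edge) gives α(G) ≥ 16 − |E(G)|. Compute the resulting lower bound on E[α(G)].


E[|E(G)|] = C(16, 2)·p = 120 · (1/192) = 5/8.
E[α(G)] ≥ n − E[|E(G)|] = 16 − 5/8 = 123/8.
Numerically: ≈ 15.3750.
(This is only a lower bound; the true E[α(G)] may be larger.)

E[α(G)] ≥ 123/8 ≈ 15.3750.


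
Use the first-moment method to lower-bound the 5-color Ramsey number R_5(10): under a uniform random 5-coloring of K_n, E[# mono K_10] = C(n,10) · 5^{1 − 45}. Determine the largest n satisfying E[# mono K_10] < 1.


We need C(n, 10) · 5^{1 − 45} < 1, i.e. C(n, 10) < 5^{45 − 1} = 5684341886080801486968994140625.
Check values of n near the boundary:
  n = 5391: C(5391, 10) = 5666344714787188828795213697883; 5666344714787188828795213697883 < 5684341886080801486968994140625? YES
  n = 5392: C(5392, 10) = 5676873040158402483252283957448; 5676873040158402483252283957448 < 5684341886080801486968994140625? YES
  n = 5393: C(5393, 10) = 5687418968154238267170642278008; 5687418968154238267170642278008 < 5684341886080801486968994140625? NO
  n = 5394: C(5394, 10) = 5697982524930156243149785372878; 5697982524930156243149785372878 < 5684341886080801486968994140625? NO
  n = 5395: C(5395, 10) = 5708563736675616143322765475706; 5708563736675616143322765475706 < 5684341886080801486968994140625? NO
The largest n with C(n, 10) < 5684341886080801486968994140625 is n = 5392 (where E[X] = 5676873040158402483252283957448/5684341886080801486968994140625 ≈ 0.999). Hence R_5(10) > 5392, i.e. R_5(10) ≥ 5393.

Largest n = 5392; hence R_5(10) > 5392.


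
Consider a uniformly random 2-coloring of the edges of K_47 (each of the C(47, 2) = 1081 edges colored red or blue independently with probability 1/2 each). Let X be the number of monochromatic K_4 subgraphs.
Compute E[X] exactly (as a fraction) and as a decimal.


Let X = Σ_S X_S over the C(47, 4) = 178365 subsets S of size 4, where X_S = 1 if the K_4 on S is monochromatic.
For a fixed S, the K_4 on S has C(4, 2) = 6 edges. P[all 6 edges red] = (1/2)^6, and likewise for blue, so P[monochromatic] = 2·(1/2)^6 = 2^{1 − 6} = 1/32.
Summing: E[X] = C(47, 4) · 2^{1 − 6} = 178365 · 1/32 = 178365/32.
Numerically: E[X] ≈ 5573.9062.

E[X] = C(47,4)·2^(1−C(4,2)) = 178365/32 ≈ 5573.9062.


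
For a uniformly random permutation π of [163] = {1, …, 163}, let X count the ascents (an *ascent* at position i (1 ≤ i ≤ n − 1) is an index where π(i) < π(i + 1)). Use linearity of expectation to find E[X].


Write X = Σ X_I over i = 1, …, 162, with X_I the indicator of one ascent.
There are 162 indicators.
For each fixed i, the pair (π(i), π(i+1)) is a uniformly random ordered pair of distinct values from {1, …, 163}; by symmetry P[π(i) < π(i+1)] = 1/2.
By linearity: E[X] = 162 · (1/2) = (163 − 1) · (1/2) = 81 ≈ 81.00000.

E[X] = 81 = 81.00000.


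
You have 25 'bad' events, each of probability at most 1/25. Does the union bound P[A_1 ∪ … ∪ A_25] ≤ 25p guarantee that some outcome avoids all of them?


Union bound: P[∪_{i=1}^{25} A_i] ≤ Σ_i P[A_i] ≤ 25·p = 25·(1/25) = 1.
Numerically: 1 ≈ 1.000.
Is 1 < 1? NO.
Since the bound 1 is ≥ 1, the union bound is uninformative here; it does NOT by itself certify existence.

25·p = 1 ≈ 1.000; existence NOT certified by the union bound.


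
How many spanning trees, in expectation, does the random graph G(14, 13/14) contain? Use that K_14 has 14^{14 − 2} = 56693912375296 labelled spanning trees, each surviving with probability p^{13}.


K_14 has 14^{14 − 2} = 56693912375296 labelled spanning trees.
For each such spanning tree H, let X_H = 1 if all 13 edges of H are present in G. Then P[X_H = 1] = p^{13} = (13/14)^{13} = 302875106592253/793714773254144.
By linearity of expectation: E[X] = Σ_H E[X_H] = 56693912375296 · p^{13} = 56693912375296 · 302875106592253/793714773254144 = 302875106592253/14.
Numerically: E[X] ≈ 2.163e+13.

E[X] = 56693912375296 · (13/14)^{13} = 302875106592253/14 ≈ 2.163e+13.


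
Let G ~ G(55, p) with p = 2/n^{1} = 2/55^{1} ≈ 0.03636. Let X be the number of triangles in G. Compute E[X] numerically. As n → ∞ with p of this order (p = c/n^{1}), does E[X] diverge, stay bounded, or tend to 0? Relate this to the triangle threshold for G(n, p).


Number of potential triangles: C(55, 3) = 26235.
Each occurs with probability p³ ≈ (0.03636)³ ≈ 4.808415e-05.
By linearity: E[X] = C(55, 3)·p³ ≈ 26235 · 4.808415e-05 ≈ 1.2615.
Here α = 1, so p = 2/n is exactly at the triangle threshold p ~ 1/n. Asymptotically E[X] → c³/6 = 2³/6 = 4/3 ≈ 1.3333, a bounded constant. In this regime the triangle count is asymptotically Poisson(c³/6).

E[X] ≈ 1.2615; in regime p = Θ(1/n^{1}) E[X] stays bounded (at the triangle threshold p ~ 1/n).


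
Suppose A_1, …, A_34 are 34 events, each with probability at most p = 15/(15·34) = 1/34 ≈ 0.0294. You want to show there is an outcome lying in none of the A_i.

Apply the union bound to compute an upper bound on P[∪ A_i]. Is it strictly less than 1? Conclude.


Union bound: P[∪_{i=1}^{34} A_i] ≤ Σ_i P[A_i] ≤ 34·p = 34·(1/34) = 1.
Numerically: 1 ≈ 1.0000.
Is 1 < 1? NO.
Since the bound 1 is ≥ 1, the union bound is uninformative here; it does NOT by itself certify existence.

34·p = 1 ≈ 1.0000; existence NOT certified by the union bound.


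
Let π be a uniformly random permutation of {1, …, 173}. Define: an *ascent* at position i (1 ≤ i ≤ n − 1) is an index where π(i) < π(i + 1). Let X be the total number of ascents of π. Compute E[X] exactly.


Write X = Σ X_I over i = 1, …, 172, with X_I the indicator of one ascent.
There are 172 indicators.
For each fixed i, the pair (π(i), π(i+1)) is a uniformly random ordered pair of distinct values from {1, …, 173}; by symmetry P[π(i) < π(i+1)] = 1/2.
By linearity: E[X] = 172 · (1/2) = (173 − 1) · (1/2) = 86 ≈ 86.0000.

E[X] = 86 = 86.0000.


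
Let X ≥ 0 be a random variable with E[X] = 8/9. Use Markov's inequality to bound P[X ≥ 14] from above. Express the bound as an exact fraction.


μ = E[X] = 8/9, a = 14.
Markov: P[X ≥ 14] ≤ μ/a = (8/9)/14 = 4/63.
Numerically: ≈ 0.0635.
(Since a = 14 > μ = 0.8889, the bound 4/63 is < 1 and informative.)

P[X ≥ 14] ≤ 4/63 ≈ 0.0635.


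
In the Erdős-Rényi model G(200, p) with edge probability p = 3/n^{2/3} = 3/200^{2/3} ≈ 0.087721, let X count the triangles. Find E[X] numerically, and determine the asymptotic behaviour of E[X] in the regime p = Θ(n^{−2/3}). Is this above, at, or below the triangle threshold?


Number of potential triangles: C(200, 3) = 1313400.
Each occurs with probability p³ ≈ (0.087721)³ ≈ 6.7500000e-04.
By linearity: E[X] = C(200, 3)·p³ ≈ 1313400 · 6.7500000e-04 ≈ 886.54500.
Since α = 2/3 < 1, p = c/n^{2/3} ≫ 1/n is above the triangle threshold p ~ 1/n. Asymptotically E[X] ~ (c³/6)·n^{3(1−α)} = (3³/6)·n^{1} → ∞; triangles are abundant w.h.p.

E[X] ≈ 886.54500; in regime p = Θ(1/n^{2/3}) E[X] diverges (above the triangle threshold p ~ 1/n).


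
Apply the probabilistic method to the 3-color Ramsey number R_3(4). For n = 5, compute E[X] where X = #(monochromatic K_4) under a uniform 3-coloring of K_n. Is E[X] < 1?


E[X] = C(5, 4) · 3^{1 − 6} = 5 · 3^{−5} = 5/243.
As a reduced fraction: E[X] = 5/243 ≈ 0.0206.
Is E[X] < 1? YES.
Since E[X] < 1, there exists a 3-coloring of K_{5} with no monochromatic K_4; hence R_3(4) > 5.

E[X] = 5/243 ≈ 0.0206; E[X] < 1, so R_3(4) > 5.


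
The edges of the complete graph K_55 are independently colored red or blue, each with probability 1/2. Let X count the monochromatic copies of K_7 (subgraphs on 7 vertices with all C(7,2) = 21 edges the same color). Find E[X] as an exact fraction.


Let X = Σ_S X_S over the C(55, 7) = 202927725 subsets S of size 7, where X_S = 1 if the K_7 on S is monochromatic.
For a fixed S, the K_7 on S has C(7, 2) = 21 edges. P[all 21 edges red] = (1/2)^21, and likewise for blue, so P[monochromatic] = 2·(1/2)^21 = 2^{1 − 21} = 1/1048576.
Summing: E[X] = C(55, 7) · 2^{1 − 21} = 202927725 · 1/1048576 = 202927725/1048576.
Numerically: E[X] ≈ 193.52696.

E[X] = C(55,7)·2^(1−C(7,2)) = 202927725/1048576 ≈ 193.52696.


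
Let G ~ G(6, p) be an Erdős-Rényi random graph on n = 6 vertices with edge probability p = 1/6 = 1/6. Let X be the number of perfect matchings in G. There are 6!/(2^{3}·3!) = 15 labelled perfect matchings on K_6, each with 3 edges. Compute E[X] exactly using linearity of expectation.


K_6 has 6!/(2^{3}·3!) = 15 labelled perfect matchings.
For each such perfect matching H, let X_H = 1 if all 3 edges of H are present in G. Then P[X_H = 1] = p^{3} = (1/6)^{3} = 1/216.
By linearity of expectation: E[X] = Σ_H E[X_H] = 15 · p^{3} = 15 · 1/216 = 5/72.
Numerically: E[X] ≈ 0.0694444.

E[X] = 15 · (1/6)^{3} = 5/72 ≈ 0.0694444.


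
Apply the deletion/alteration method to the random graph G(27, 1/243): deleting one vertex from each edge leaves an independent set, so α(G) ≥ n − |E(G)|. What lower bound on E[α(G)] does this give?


E[|E(G)|] = C(27, 2)·p = 351 · (1/243) = 13/9.
E[α(G)] ≥ n − E[|E(G)|] = 27 − 13/9 = 230/9.
Numerically: ≈ 25.555556.
(This is only a lower bound; the true E[α(G)] may be larger.)

E[α(G)] ≥ 230/9 ≈ 25.555556.


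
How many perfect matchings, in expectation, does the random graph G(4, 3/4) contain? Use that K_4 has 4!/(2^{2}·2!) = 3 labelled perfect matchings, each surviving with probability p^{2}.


K_4 has 4!/(2^{2}·2!) = 3 labelled perfect matchings.
For each such perfect matching H, let X_H = 1 if all 2 edges of H are present in G. Then P[X_H = 1] = p^{2} = (3/4)^{2} = 9/16.
By linearity: E[X] = Σ_H E[X_H] = 3 · p^{2} = 3 · 9/16 = 27/16.
Numerically: E[X] ≈ 1.688.

E[X] = 3 · (3/4)^{2} = 27/16 ≈ 1.688.


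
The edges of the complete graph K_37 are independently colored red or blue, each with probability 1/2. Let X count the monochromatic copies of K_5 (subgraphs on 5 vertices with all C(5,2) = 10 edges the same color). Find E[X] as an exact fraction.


Let X = Σ_S X_S over the C(37, 5) = 435897 subsets S of size 5, where X_S = 1 if the K_5 on S is monochromatic.
For a fixed S, the K_5 on S has C(5, 2) = 10 edges. P[all 10 edges red] = (1/2)^10, and likewise for blue, so P[monochromatic] = 2·(1/2)^10 = 2^{1 − 10} = 1/512.
By linearity: E[X] = C(37, 5) · 2^{1 − 10} = 435897 · 1/512 = 435897/512.
Numerically: E[X] ≈ 851.3613.

E[X] = C(37,5)·2^(1−C(5,2)) = 435897/512 ≈ 851.3613.


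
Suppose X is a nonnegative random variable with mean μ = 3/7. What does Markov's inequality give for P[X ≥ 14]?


μ = E[X] = 3/7, a = 14.
Markov: P[X ≥ 14] ≤ μ/a = (3/7)/14 = 3/98.
Numerically: ≈ 0.031.
(Since a = 14 > μ = 0.429, the bound 3/98 is < 1 and informative.)

P[X ≥ 14] ≤ 3/98 ≈ 0.031.


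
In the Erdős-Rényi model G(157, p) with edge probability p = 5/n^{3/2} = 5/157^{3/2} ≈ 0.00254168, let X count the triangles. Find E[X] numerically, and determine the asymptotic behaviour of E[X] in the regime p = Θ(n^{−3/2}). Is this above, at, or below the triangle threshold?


Number of potential triangles: C(157, 3) = 632710.
Each occurs with probability p³ ≈ (0.00254168)³ ≈ 1.64195623e-08.
By linearity: E[X] = C(157, 3)·p³ ≈ 632710 · 1.64195623e-08 ≈ 0.010389.
Since α = 3/2 > 1, p = c/n^{3/2} = o(1/n) is below the triangle threshold p ~ 1/n. Asymptotically E[X] ~ (c³/6)·n^{3(1−α)} = (5³/6)·n^{-1.5} → 0, so by Markov's inequality G has no triangles w.h.p.

E[X] ≈ 0.010389; in regime p = Θ(1/n^{3/2}) E[X] tends to 0 (below the triangle threshold p ~ 1/n).


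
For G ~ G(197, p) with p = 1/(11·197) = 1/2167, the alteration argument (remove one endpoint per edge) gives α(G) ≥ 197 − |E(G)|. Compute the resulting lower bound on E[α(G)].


E[|E(G)|] = C(197, 2)·p = 19306 · (1/2167) = 98/11.
E[α(G)] ≥ n − E[|E(G)|] = 197 − 98/11 = 2069/11.
Numerically: ≈ 188.090909.
(This is only a lower bound; the true E[α(G)] may be larger.)

E[α(G)] ≥ 2069/11 ≈ 188.090909.


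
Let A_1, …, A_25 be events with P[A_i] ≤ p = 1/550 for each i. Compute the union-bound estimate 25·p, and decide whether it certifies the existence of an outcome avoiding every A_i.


Union bound: P[∪_{i=1}^{25} A_i] ≤ Σ_i P[A_i] ≤ 25·p = 25·(1/550) = 1/22.
Numerically: 1/22 ≈ 0.0454545.
Is 1/22 < 1? YES.
Since P[∪ A_i] ≤ 1/22 < 1, the complement has P[∩ A_i^c] ≥ 1 − 1/22 = 21/22 > 0, so some outcome avoids every A_i.

25·p = 1/22 ≈ 0.0454545; existence CERTIFIED by the union bound.


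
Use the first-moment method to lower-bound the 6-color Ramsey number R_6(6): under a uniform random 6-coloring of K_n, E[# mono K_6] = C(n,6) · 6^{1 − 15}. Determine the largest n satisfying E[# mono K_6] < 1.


We need C(n, 6) · 6^{1 − 15} < 1, i.e. C(n, 6) < 6^{15 − 1} = 78364164096.
Check values of n near the boundary:
  n = 193: C(193, 6) = 66364016544; 66364016544 < 78364164096? YES
  n = 194: C(194, 6) = 68482017072; 68482017072 < 78364164096? YES
  n = 195: C(195, 6) = 70656049360; 70656049360 < 78364164096? YES
  n = 196: C(196, 6) = 72887293024; 72887293024 < 78364164096? YES
  n = 197: C(197, 6) = 75176946208; 75176946208 < 78364164096? YES
  n = 198: C(198, 6) = 77526225777; 77526225777 < 78364164096? YES
  n = 199: C(199, 6) = 79936367511; 79936367511 < 78364164096? NO
  n = 200: C(200, 6) = 82408626300; 82408626300 < 78364164096? NO
The largest n with C(n, 6) < 78364164096 is n = 198 (where E[X] = 25842075259/26121388032 ≈ 0.9893). Hence R_6(6) > 198, i.e. R_6(6) ≥ 199.

Largest n = 198; hence R_6(6) > 198.


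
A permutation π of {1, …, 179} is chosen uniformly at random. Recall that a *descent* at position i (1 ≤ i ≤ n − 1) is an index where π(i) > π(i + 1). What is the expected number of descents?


Write X = Σ X_I over i = 1, …, 178, with X_I the indicator of one descent.
There are 178 indicators.
For each fixed i, the pair (π(i), π(i+1)) is a uniformly random ordered pair of distinct values from {1, …, 179}; by symmetry P[π(i) > π(i+1)] = 1/2.
By linearity: E[X] = 178 · (1/2) = (179 − 1) · (1/2) = 89 ≈ 89.000.

E[X] = 89 = 89.000.


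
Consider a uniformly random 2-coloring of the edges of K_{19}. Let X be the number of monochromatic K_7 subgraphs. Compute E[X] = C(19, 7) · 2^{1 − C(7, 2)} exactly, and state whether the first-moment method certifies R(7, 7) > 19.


E[X] = C(19, 7) · 2^{1 − 21} = 50388 · 2^{−20} = 50388/1048576.
As a reduced fraction: E[X] = 12597/262144 ≈ 0.048054.
Is E[X] < 1? YES.
Since E[X] < 1, there exists a 2-coloring of K_{19} with no monochromatic K_7; hence R(7, 7) > 19.

E[X] = 12597/262144 ≈ 0.048054; E[X] < 1, so R(7, 7) > 19.


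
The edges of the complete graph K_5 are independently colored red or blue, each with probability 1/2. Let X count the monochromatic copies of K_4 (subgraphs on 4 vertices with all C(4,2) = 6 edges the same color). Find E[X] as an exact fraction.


Let X = Σ_S X_S over the C(5, 4) = 5 subsets S of size 4, where X_S = 1 if the K_4 on S is monochromatic.
For a fixed S, the K_4 on S has C(4, 2) = 6 edges. P[all 6 edges red] = (1/2)^6, and likewise for blue, so P[monochromatic] = 2·(1/2)^6 = 2^{1 − 6} = 1/32.
By linearity of expectation: E[X] = C(5, 4) · 2^{1 − 6} = 5 · 1/32 = 5/32.
Numerically: E[X] ≈ 0.15625.

E[X] = C(5,4)·2^(1−C(4,2)) = 5/32 ≈ 0.15625.


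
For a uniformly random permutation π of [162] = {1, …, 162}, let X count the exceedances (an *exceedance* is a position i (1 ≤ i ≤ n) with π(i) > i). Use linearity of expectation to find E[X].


Write X = Σ_{i=1}^{162} X_i, where X_i = 1_{π(i) > i}.
For each fixed i, π(i) is uniform over {1, …, 162} (marginal of a uniform permutation), so P[π(i) > i] = (n − i)/n. Summing: Σ_{i=1}^{162} (n − i)/n = (0 + 1 + … + 161)/162 = 162(162 − 1)/(2·162) = (162 − 1)/2.
Hence E[X] = Σ_{i=1}^{162} (162 − i)/162 = 161/2 ≈ 80.50000.

E[X] = 161/2 = 80.50000.


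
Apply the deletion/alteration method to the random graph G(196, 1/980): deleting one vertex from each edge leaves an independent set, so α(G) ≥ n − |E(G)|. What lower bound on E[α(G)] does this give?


E[|E(G)|] = C(196, 2)·p = 19110 · (1/980) = 39/2.
E[α(G)] ≥ n − E[|E(G)|] = 196 − 39/2 = 353/2.
Numerically: ≈ 176.50000.
(This is only a lower bound; the true E[α(G)] may be larger.)

E[α(G)] ≥ 353/2 ≈ 176.50000.


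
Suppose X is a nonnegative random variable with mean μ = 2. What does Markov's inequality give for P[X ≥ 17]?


μ = E[X] = 2, a = 17.
Markov: P[X ≥ 17] ≤ μ/a = (2)/17 = 2/17.
Numerically: ≈ 0.118.
(Since a = 17 > μ = 2.000, the bound 2/17 is < 1 and informative.)

P[X ≥ 17] ≤ 2/17 ≈ 0.118.


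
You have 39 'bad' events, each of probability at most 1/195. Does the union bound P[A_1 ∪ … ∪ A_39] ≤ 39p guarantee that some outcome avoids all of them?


Union bound: P[∪_{i=1}^{39} A_i] ≤ Σ_i P[A_i] ≤ 39·p = 39·(1/195) = 1/5.
Numerically: 1/5 ≈ 0.2000000.
Is 1/5 < 1? YES.
Since P[∪ A_i] ≤ 1/5 < 1, the complement has P[∩ A_i^c] ≥ 1 − 1/5 = 4/5 > 0, so some outcome avoids every A_i.

39·p = 1/5 ≈ 0.2000000; existence CERTIFIED by the union bound.


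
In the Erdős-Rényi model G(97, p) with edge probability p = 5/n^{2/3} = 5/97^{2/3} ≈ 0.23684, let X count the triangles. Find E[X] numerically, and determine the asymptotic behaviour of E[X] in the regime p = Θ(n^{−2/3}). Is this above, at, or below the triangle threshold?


Number of potential triangles: C(97, 3) = 147440.
Each occurs with probability p³ ≈ (0.23684)³ ≈ 1.3285153e-02.
By linearity: E[X] = C(97, 3)·p³ ≈ 147440 · 1.3285153e-02 ≈ 1958.76289.
Since α = 2/3 < 1, p = c/n^{2/3} ≫ 1/n is above the triangle threshold p ~ 1/n. Asymptotically E[X] ~ (c³/6)·n^{3(1−α)} = (5³/6)·n^{1} → ∞; triangles are abundant w.h.p.

E[X] ≈ 1958.76289; in regime p = Θ(1/n^{2/3}) E[X] diverges (above the triangle threshold p ~ 1/n).


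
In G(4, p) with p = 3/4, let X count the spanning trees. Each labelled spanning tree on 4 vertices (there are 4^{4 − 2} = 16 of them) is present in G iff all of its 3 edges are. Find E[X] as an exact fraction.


K_4 has 4^{4 − 2} = 16 labelled spanning trees.
For each such spanning tree H, let X_H = 1 if all 3 edges of H are present in G. Then P[X_H = 1] = p^{3} = (3/4)^{3} = 27/64.
Summing the indicators: E[X] = Σ_H E[X_H] = 16 · p^{3} = 16 · 27/64 = 27/4.
Numerically: E[X] ≈ 6.75.

E[X] = 16 · (3/4)^{3} = 27/4 ≈ 6.75.


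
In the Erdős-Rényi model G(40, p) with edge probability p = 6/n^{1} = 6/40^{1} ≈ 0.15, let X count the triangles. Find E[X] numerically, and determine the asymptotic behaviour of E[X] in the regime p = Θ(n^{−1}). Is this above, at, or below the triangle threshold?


Number of potential triangles: C(40, 3) = 9880.
Each occurs with probability p³ ≈ (0.15)³ ≈ 3.375000e-03.
By linearity: E[X] = C(40, 3)·p³ ≈ 9880 · 3.375000e-03 ≈ 33.3450.
Here α = 1, so p = 6/n is exactly at the triangle threshold p ~ 1/n. Asymptotically E[X] → c³/6 = 6³/6 = 36 ≈ 36.0000, a bounded constant. In this regime the triangle count is asymptotically Poisson(c³/6).

E[X] ≈ 33.3450; in regime p = Θ(1/n^{1}) E[X] stays bounded (at the triangle threshold p ~ 1/n).


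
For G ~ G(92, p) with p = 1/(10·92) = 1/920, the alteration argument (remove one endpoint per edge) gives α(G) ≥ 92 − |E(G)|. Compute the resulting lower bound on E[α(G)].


E[|E(G)|] = C(92, 2)·p = 4186 · (1/920) = 91/20.
E[α(G)] ≥ n − E[|E(G)|] = 92 − 91/20 = 1749/20.
Numerically: ≈ 87.450.
(This is only a lower bound; the true E[α(G)] may be larger.)

E[α(G)] ≥ 1749/20 ≈ 87.450.


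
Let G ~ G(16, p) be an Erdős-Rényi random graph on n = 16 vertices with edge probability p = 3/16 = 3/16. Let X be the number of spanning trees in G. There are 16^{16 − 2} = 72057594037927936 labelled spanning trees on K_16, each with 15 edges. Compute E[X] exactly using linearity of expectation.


K_16 has 16^{16 − 2} = 72057594037927936 labelled spanning trees.
For each such spanning tree H, let X_H = 1 if all 15 edges of H are present in G. Then P[X_H = 1] = p^{15} = (3/16)^{15} = 14348907/1152921504606846976.
By linearity of expectation: E[X] = Σ_H E[X_H] = 72057594037927936 · p^{15} = 72057594037927936 · 14348907/1152921504606846976 = 14348907/16.
Numerically: E[X] ≈ 8.9681e+05.

E[X] = 72057594037927936 · (3/16)^{15} = 14348907/16 ≈ 8.9681e+05.


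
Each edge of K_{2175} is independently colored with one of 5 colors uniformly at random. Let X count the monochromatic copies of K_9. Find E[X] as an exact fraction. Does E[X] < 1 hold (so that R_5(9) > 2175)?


E[X] = C(2175, 9) · 5^{1 − 36} = 2952382442121838483046575 · 5^{−35} = 2952382442121838483046575/2910383045673370361328125.
As a reduced fraction: E[X] = 118095297684873539321863/116415321826934814453125 ≈ 1.014.
Is E[X] < 1? NO.
Since E[X] ≥ 1, the first-moment bound is inconclusive at n = 2175; it does NOT by itself certify R_5(9) > 2175.

E[X] = 118095297684873539321863/116415321826934814453125 ≈ 1.014; E[X] ≥ 1; first-moment method inconclusive here.


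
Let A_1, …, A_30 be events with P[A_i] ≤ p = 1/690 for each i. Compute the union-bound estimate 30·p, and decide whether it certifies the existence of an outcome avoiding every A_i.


Union bound: P[∪_{i=1}^{30} A_i] ≤ Σ_i P[A_i] ≤ 30·p = 30·(1/690) = 1/23.
Numerically: 1/23 ≈ 0.043.
Is 1/23 < 1? YES.
Since P[∪ A_i] ≤ 1/23 < 1, the complement has P[∩ A_i^c] ≥ 1 − 1/23 = 22/23 > 0, so some outcome avoids every A_i.

30·p = 1/23 ≈ 0.043; existence CERTIFIED by the union bound.


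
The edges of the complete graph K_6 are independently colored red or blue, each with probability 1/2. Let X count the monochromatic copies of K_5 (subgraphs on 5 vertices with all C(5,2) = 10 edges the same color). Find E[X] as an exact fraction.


Let X = Σ_S X_S over the C(6, 5) = 6 subsets S of size 5, where X_S = 1 if the K_5 on S is monochromatic.
For a fixed S, the K_5 on S has C(5, 2) = 10 edges. P[all 10 edges red] = (1/2)^10, and likewise for blue, so P[monochromatic] = 2·(1/2)^10 = 2^{1 − 10} = 1/512.
By linearity: E[X] = C(6, 5) · 2^{1 − 10} = 6 · 1/512 = 3/256.
Numerically: E[X] ≈ 0.011719.

E[X] = C(6,5)·2^(1−C(5,2)) = 3/256 ≈ 0.011719.


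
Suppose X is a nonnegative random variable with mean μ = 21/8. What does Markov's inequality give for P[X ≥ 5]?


μ = E[X] = 21/8, a = 5.
Markov: P[X ≥ 5] ≤ μ/a = (21/8)/5 = 21/40.
Numerically: ≈ 0.52500.
(Since a = 5 > μ = 2.62500, the bound 21/40 is < 1 and informative.)

P[X ≥ 5] ≤ 21/40 ≈ 0.52500.


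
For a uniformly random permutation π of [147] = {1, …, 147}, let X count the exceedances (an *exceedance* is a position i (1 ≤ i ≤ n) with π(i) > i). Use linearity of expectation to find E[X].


Write X = Σ_{i=1}^{147} X_i, where X_i = 1_{π(i) > i}.
For each fixed i, π(i) is uniform over {1, …, 147} (marginal of a uniform permutation), so P[π(i) > i] = (n − i)/n. Summing: Σ_{i=1}^{147} (n − i)/n = (0 + 1 + … + 146)/147 = 147(147 − 1)/(2·147) = (147 − 1)/2.
Hence E[X] = Σ_{i=1}^{147} (147 − i)/147 = 73 ≈ 73.000.

E[X] = 73 = 73.000.


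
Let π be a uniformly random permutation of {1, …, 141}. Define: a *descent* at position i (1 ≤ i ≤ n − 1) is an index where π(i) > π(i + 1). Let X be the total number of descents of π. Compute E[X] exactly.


Write X = Σ X_I over i = 1, …, 140, with X_I the indicator of one descent.
There are 140 indicators.
For each fixed i, the pair (π(i), π(i+1)) is a uniformly random ordered pair of distinct values from {1, …, 141}; by symmetry P[π(i) > π(i+1)] = 1/2.
By linearity: E[X] = 140 · (1/2) = (141 − 1) · (1/2) = 70 ≈ 70.000000.

E[X] = 70 = 70.000000.


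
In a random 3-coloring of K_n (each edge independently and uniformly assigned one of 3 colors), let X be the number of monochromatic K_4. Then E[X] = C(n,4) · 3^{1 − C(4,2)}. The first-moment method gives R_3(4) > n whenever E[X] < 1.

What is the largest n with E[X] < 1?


We need C(n, 4) · 3^{1 − 6} < 1, i.e. C(n, 4) < 3^{6 − 1} = 243.
Check values of n near the boundary:
  n = 7: C(7, 4) = 35; 35 < 243? YES
  n = 8: C(8, 4) = 70; 70 < 243? YES
  n = 9: C(9, 4) = 126; 126 < 243? YES
  n = 10: C(10, 4) = 210; 210 < 243? YES
  n = 11: C(11, 4) = 330; 330 < 243? NO
  n = 12: C(12, 4) = 495; 495 < 243? NO
The largest n with C(n, 4) < 243 is n = 10 (where E[X] = 70/81 ≈ 0.864198). Hence R_3(4) > 10, i.e. R_3(4) ≥ 11.

Largest n = 10; hence R_3(4) > 10.


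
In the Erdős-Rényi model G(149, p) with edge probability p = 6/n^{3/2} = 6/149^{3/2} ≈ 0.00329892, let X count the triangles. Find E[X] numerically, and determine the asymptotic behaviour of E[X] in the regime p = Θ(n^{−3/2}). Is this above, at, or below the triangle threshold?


Number of potential triangles: C(149, 3) = 540274.
Each occurs with probability p³ ≈ (0.00329892)³ ≈ 3.59017438e-08.
By linearity: E[X] = C(149, 3)·p³ ≈ 540274 · 3.59017438e-08 ≈ 0.019397.
Since α = 3/2 > 1, p = c/n^{3/2} = o(1/n) is below the triangle threshold p ~ 1/n. Asymptotically E[X] ~ (c³/6)·n^{3(1−α)} = (6³/6)·n^{-1.5} → 0, so by Markov's inequality G has no triangles w.h.p.

E[X] ≈ 0.019397; in regime p = Θ(1/n^{3/2}) E[X] tends to 0 (below the triangle threshold p ~ 1/n).


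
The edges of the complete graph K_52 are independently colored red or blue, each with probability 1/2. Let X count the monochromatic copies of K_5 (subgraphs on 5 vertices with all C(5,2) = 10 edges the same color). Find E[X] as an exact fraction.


Let X = Σ_S X_S over the C(52, 5) = 2598960 subsets S of size 5, where X_S = 1 if the K_5 on S is monochromatic.
For a fixed S, the K_5 on S has C(5, 2) = 10 edges. P[all 10 edges red] = (1/2)^10, and likewise for blue, so P[monochromatic] = 2·(1/2)^10 = 2^{1 − 10} = 1/512.
By linearity: E[X] = C(52, 5) · 2^{1 − 10} = 2598960 · 1/512 = 162435/32.
Numerically: E[X] ≈ 5076.0938.

E[X] = C(52,5)·2^(1−C(5,2)) = 162435/32 ≈ 5076.0938.


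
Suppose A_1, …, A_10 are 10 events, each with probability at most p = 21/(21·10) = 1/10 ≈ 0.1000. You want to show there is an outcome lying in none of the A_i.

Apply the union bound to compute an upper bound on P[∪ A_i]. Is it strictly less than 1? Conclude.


Union bound: P[∪_{i=1}^{10} A_i] ≤ Σ_i P[A_i] ≤ 10·p = 10·(1/10) = 1.
Numerically: 1 ≈ 1.0000.
Is 1 < 1? NO.
Since the bound 1 is ≥ 1, the union bound is uninformative here; it does NOT by itself certify existence.

10·p = 1 ≈ 1.0000; existence NOT certified by the union bound.


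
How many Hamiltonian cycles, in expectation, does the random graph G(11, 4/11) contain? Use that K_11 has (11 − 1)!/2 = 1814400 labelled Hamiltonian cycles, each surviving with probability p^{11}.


K_11 has (11 − 1)!/2 = 1814400 labelled Hamiltonian cycles.
For each such Hamiltonian cycle H, let X_H = 1 if all 11 edges of H are present in G. Then P[X_H = 1] = p^{11} = (4/11)^{11} = 4194304/285311670611.
By linearity of expectation: E[X] = Σ_H E[X_H] = 1814400 · p^{11} = 1814400 · 4194304/285311670611 = 7610145177600/285311670611.
Numerically: E[X] ≈ 26.673.

E[X] = 1814400 · (4/11)^{11} = 7610145177600/285311670611 ≈ 26.673.


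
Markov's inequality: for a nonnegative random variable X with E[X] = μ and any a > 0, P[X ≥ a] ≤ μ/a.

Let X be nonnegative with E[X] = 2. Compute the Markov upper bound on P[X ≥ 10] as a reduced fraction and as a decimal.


μ = E[X] = 2, a = 10.
Markov: P[X ≥ 10] ≤ μ/a = (2)/10 = 1/5.
Numerically: ≈ 0.200000.
(Since a = 10 > μ = 2.000000, the bound 1/5 is < 1 and informative.)

P[X ≥ 10] ≤ 1/5 ≈ 0.200000.


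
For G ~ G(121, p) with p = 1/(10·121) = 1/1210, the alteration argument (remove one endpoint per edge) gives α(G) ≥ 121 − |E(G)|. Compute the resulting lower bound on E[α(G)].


E[|E(G)|] = C(121, 2)·p = 7260 · (1/1210) = 6.
E[α(G)] ≥ n − E[|E(G)|] = 121 − 6 = 115.
Numerically: ≈ 115.000000.
(This is only a lower bound; the true E[α(G)] may be larger.)

E[α(G)] ≥ 115 ≈ 115.000000.


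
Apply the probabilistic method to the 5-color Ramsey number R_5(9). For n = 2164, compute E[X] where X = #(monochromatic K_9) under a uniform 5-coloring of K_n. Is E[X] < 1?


E[X] = C(2164, 9) · 5^{1 − 36} = 2820446946663120530187432 · 5^{−35} = 2820446946663120530187432/2910383045673370361328125.
As a reduced fraction: E[X] = 2820446946663120530187432/2910383045673370361328125 ≈ 0.969098.
Is E[X] < 1? YES.
Since E[X] < 1, there exists a 5-coloring of K_{2164} with no monochromatic K_9; hence R_5(9) > 2164.

E[X] = 2820446946663120530187432/2910383045673370361328125 ≈ 0.969098; E[X] < 1, so R_5(9) > 2164.


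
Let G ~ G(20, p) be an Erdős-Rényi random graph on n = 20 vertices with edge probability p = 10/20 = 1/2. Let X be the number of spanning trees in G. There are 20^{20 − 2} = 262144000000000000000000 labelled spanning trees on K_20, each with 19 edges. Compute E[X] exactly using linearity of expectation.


K_20 has 20^{20 − 2} = 262144000000000000000000 labelled spanning trees.
For each such spanning tree H, let X_H = 1 if all 19 edges of H are present in G. Then P[X_H = 1] = p^{19} = (1/2)^{19} = 1/524288.
By linearity of expectation: E[X] = Σ_H E[X_H] = 262144000000000000000000 · p^{19} = 262144000000000000000000 · 1/524288 = 500000000000000000.
Numerically: E[X] ≈ 5e+17.

E[X] = 262144000000000000000000 · (1/2)^{19} = 500000000000000000 ≈ 5e+17.


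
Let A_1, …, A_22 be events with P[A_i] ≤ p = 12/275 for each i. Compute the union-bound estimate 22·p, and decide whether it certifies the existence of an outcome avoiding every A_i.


Union bound: P[∪_{i=1}^{22} A_i] ≤ Σ_i P[A_i] ≤ 22·p = 22·(12/275) = 24/25.
Numerically: 24/25 ≈ 0.9600000.
Is 24/25 < 1? YES.
Since P[∪ A_i] ≤ 24/25 < 1, the complement has P[∩ A_i^c] ≥ 1 − 24/25 = 1/25 > 0, so some outcome avoids every A_i.

22·p = 24/25 ≈ 0.9600000; existence CERTIFIED by the union bound.


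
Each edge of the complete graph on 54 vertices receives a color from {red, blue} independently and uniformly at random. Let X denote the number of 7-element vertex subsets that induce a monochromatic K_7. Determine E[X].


Let X = Σ_S X_S over the C(54, 7) = 177100560 subsets S of size 7, where X_S = 1 if the K_7 on S is monochromatic.
For a fixed S, the K_7 on S has C(7, 2) = 21 edges. P[all 21 edges red] = (1/2)^21, and likewise for blue, so P[monochromatic] = 2·(1/2)^21 = 2^{1 − 21} = 1/1048576.
By linearity: E[X] = C(54, 7) · 2^{1 − 21} = 177100560 · 1/1048576 = 11068785/65536.
Numerically: E[X] ≈ 168.89626.

E[X] = C(54,7)·2^(1−C(7,2)) = 11068785/65536 ≈ 168.89626.


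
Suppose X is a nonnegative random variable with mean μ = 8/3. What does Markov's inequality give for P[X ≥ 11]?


μ = E[X] = 8/3, a = 11.
Markov: P[X ≥ 11] ≤ μ/a = (8/3)/11 = 8/33.
Numerically: ≈ 0.242424.
(Since a = 11 > μ = 2.666667, the bound 8/33 is < 1 and informative.)

P[X ≥ 11] ≤ 8/33 ≈ 0.242424.


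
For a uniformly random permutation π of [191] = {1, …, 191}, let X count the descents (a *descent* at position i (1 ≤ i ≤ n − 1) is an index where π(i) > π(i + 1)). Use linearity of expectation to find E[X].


Write X = Σ X_I over i = 1, …, 190, with X_I the indicator of one descent.
There are 190 indicators.
For each fixed i, the pair (π(i), π(i+1)) is a uniformly random ordered pair of distinct values from {1, …, 191}; by symmetry P[π(i) > π(i+1)] = 1/2.
By linearity: E[X] = 190 · (1/2) = (191 − 1) · (1/2) = 95 ≈ 95.000000.

E[X] = 95 = 95.000000.


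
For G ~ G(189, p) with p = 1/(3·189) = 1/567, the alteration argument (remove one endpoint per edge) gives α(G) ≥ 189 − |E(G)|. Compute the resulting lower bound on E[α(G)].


E[|E(G)|] = C(189, 2)·p = 17766 · (1/567) = 94/3.
E[α(G)] ≥ n − E[|E(G)|] = 189 − 94/3 = 473/3.
Numerically: ≈ 157.6667.
(This is only a lower bound; the true E[α(G)] may be larger.)

E[α(G)] ≥ 473/3 ≈ 157.6667.


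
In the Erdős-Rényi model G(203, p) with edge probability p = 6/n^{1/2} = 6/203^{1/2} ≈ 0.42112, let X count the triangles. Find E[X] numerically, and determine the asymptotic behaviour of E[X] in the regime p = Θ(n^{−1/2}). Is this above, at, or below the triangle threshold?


Number of potential triangles: C(203, 3) = 1373701.
Each occurs with probability p³ ≈ (0.42112)³ ≈ 7.4680926e-02.
By linearity: E[X] = C(203, 3)·p³ ≈ 1373701 · 7.4680926e-02 ≈ 102589.26272.
Since α = 1/2 < 1, p = c/n^{1/2} ≫ 1/n is above the triangle threshold p ~ 1/n. Asymptotically E[X] ~ (c³/6)·n^{3(1−α)} = (6³/6)·n^{1.5} → ∞; triangles are abundant w.h.p.

E[X] ≈ 102589.26272; in regime p = Θ(1/n^{1/2}) E[X] diverges (above the triangle threshold p ~ 1/n).


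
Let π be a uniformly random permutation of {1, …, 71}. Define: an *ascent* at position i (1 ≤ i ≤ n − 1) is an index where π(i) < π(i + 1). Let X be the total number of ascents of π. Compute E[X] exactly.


Write X = Σ X_I over i = 1, …, 70, with X_I the indicator of one ascent.
There are 70 indicators.
For each fixed i, the pair (π(i), π(i+1)) is a uniformly random ordered pair of distinct values from {1, …, 71}; by symmetry P[π(i) < π(i+1)] = 1/2.
By linearity: E[X] = 70 · (1/2) = (71 − 1) · (1/2) = 35 ≈ 35.0000.

E[X] = 35 = 35.0000.


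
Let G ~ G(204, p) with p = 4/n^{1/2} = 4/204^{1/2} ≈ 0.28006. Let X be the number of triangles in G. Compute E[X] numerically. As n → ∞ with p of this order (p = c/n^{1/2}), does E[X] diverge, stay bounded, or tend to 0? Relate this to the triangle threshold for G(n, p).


Number of potential triangles: C(204, 3) = 1394204.
Each occurs with probability p³ ≈ (0.28006)³ ≈ 2.1965178e-02.
By linearity: E[X] = C(204, 3)·p³ ≈ 1394204 · 2.1965178e-02 ≈ 30623.93873.
Since α = 1/2 < 1, p = c/n^{1/2} ≫ 1/n is above the triangle threshold p ~ 1/n. Asymptotically E[X] ~ (c³/6)·n^{3(1−α)} = (4³/6)·n^{1.5} → ∞; triangles are abundant w.h.p.

E[X] ≈ 30623.93873; in regime p = Θ(1/n^{1/2}) E[X] diverges (above the triangle threshold p ~ 1/n).


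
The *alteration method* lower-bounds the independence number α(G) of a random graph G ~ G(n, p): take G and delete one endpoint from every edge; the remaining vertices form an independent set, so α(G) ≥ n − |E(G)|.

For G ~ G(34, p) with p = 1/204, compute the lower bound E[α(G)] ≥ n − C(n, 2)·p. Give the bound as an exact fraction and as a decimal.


E[|E(G)|] = C(34, 2)·p = 561 · (1/204) = 11/4.
E[α(G)] ≥ n − E[|E(G)|] = 34 − 11/4 = 125/4.
Numerically: ≈ 31.250000.
(This is only a lower bound; the true E[α(G)] may be larger.)

E[α(G)] ≥ 125/4 ≈ 31.250000.


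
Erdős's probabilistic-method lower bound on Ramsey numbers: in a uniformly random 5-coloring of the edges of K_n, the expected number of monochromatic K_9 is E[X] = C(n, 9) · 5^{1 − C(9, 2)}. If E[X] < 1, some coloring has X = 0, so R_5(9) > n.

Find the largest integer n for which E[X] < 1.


We need C(n, 9) · 5^{1 − 36} < 1, i.e. C(n, 9) < 5^{36 − 1} = 2910383045673370361328125.
Check values of n near the boundary:
  n = 2168: C(2168, 9) = 2867804175977929537095120; 2867804175977929537095120 < 2910383045673370361328125? YES
  n = 2169: C(2169, 9) = 2879753360044504243499683; 2879753360044504243499683 < 2910383045673370361328125? YES
  n = 2170: C(2170, 9) = 2891746779868845075610510; 2891746779868845075610510 < 2910383045673370361328125? YES
  n = 2171: C(2171, 9) = 2903784578674959601827205; 2903784578674959601827205 < 2910383045673370361328125? YES
  n = 2172: C(2172, 9) = 2915866900084148060642020; 2915866900084148060642020 < 2910383045673370361328125? NO
The largest n with C(n, 9) < 2910383045673370361328125 is n = 2171 (where E[X] = 580756915734991920365441/582076609134674072265625 ≈ 0.99773). Hence R_5(9) > 2171, i.e. R_5(9) ≥ 2172.

Largest n = 2171; hence R_5(9) > 2171.


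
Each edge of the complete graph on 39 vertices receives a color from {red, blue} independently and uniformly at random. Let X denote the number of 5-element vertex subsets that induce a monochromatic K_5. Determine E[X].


Let X = Σ_S X_S over the C(39, 5) = 575757 subsets S of size 5, where X_S = 1 if the K_5 on S is monochromatic.
For a fixed S, the K_5 on S has C(5, 2) = 10 edges. P[all 10 edges red] = (1/2)^10, and likewise for blue, so P[monochromatic] = 2·(1/2)^10 = 2^{1 − 10} = 1/512.
Summing: E[X] = C(39, 5) · 2^{1 − 10} = 575757 · 1/512 = 575757/512.
Numerically: E[X] ≈ 1124.52539.

E[X] = C(39,5)·2^(1−C(5,2)) = 575757/512 ≈ 1124.52539.


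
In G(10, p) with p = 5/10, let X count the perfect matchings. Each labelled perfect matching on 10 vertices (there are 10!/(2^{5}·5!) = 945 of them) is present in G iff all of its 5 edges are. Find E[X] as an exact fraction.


K_10 has 10!/(2^{5}·5!) = 945 labelled perfect matchings.
For each such perfect matching H, let X_H = 1 if all 5 edges of H are present in G. Then P[X_H = 1] = p^{5} = (1/2)^{5} = 1/32.
By linearity of expectation: E[X] = Σ_H E[X_H] = 945 · p^{5} = 945 · 1/32 = 945/32.
Numerically: E[X] ≈ 29.5.

E[X] = 945 · (1/2)^{5} = 945/32 ≈ 29.5.
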